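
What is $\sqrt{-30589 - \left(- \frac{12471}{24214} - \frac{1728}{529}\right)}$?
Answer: $\frac{i \sqrt{9486376006955962}}{556922} \approx 174.89 i$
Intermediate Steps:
$\sqrt{-30589 - \left(- \frac{12471}{24214} - \frac{1728}{529}\right)} = \sqrt{-30589 - \left(- \frac{12471}{24214} + \frac{6912}{-2116}\right)} = \sqrt{-30589 + \left(\frac{12471}{24214} - - \frac{1728}{529}\right)} = \sqrt{-30589 + \left(\frac{12471}{24214} + \frac{1728}{529}\right)} = \sqrt{-30589 + \frac{48438951}{12809206}} = \sqrt{- \frac{391772363383}{12809206}} = \frac{i \sqrt{9486376006955962}}{556922}$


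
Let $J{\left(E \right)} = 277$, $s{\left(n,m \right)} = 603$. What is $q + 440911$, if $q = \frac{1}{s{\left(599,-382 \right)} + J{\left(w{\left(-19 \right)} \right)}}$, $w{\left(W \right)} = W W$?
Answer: $\frac{388001681}{880} \approx 4.4091 \cdot 10^{5}$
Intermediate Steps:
$w{\left(W \right)} = W^{2}$
$q = \frac{1}{880}$ ($q = \frac{1}{603 + 277} = \frac{1}{880} \approx 0.0011364$)
$q + 440911 = \frac{1}{880} + 440911 = \frac{388001681}{880}$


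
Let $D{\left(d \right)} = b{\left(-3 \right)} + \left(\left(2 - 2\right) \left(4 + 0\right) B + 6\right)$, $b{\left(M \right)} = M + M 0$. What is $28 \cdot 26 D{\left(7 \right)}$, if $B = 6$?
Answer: $2184$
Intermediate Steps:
$b{\left(M \right)} = M$ ($b{\left(M \right)} = M + 0 = M$)
$D{\left(d \right)} = 3$ ($D{\left(d \right)} = -3 + \left(\left(2 - 2\right) \left(4 + 0\right) 6 + 6\right) = -3 + \left(0 \cdot 4 \cdot 6 + 6\right) = -3 + \left(0 \cdot 6 + 6\right) = -3 + \left(0 + 6\right) = -3 + 6 = 3$)
$28 \cdot 26 D{\left(7 \right)} = 28 \cdot 26 \cdot 3 = 728 \cdot 3 = 2184$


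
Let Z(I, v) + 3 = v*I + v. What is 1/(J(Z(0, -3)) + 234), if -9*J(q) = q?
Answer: 3/704 ≈ 0.0042614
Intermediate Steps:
Z(I, v) = -3 + v + I*v (Z(I, v) = -3 + (v*I + v) = -3 + (I*v + v) = -3 + (v + I*v) = -3 + v + I*v)
J(q) = -q/9
1/(J(Z(0, -3)) + 234) = 1/(-(-3 - 3 + 0*(-3))/9 + 234) = 1/(-(-3 - 3 + 0)/9 + 234) = 1/(-⅑*(-6) + 234) = 1/(⅔ + 234) = 1/(704/3) = 3/704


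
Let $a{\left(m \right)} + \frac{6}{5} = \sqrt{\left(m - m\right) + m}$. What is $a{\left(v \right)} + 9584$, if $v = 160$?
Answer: $\frac{47914}{5} + 4 \sqrt{10} \approx 9595.5$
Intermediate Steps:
$a{\left(m \right)} = - \frac{6}{5} + \sqrt{m}$ ($a{\left(m \right)} = - \frac{6}{5} + \sqrt{\left(m - m\right) + m} = - \frac{6}{5} + \sqrt{0 + m} = - \frac{6}{5} + \sqrt{m}$)
$a{\left(v \right)} + 9584 = \left(- \frac{6}{5} + \sqrt{160}\right) + 9584 = \left(- \frac{6}{5} + 4 \sqrt{10}\right) + 9584 = \frac{47914}{5} + 4 \sqrt{10}$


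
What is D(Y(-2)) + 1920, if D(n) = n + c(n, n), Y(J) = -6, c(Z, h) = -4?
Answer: 1910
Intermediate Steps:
D(n) = -4 + n (D(n) = n - 4 = -4 + n)
D(Y(-2)) + 1920 = (-4 - 6) + 1920 = -10 + 1920 = 1910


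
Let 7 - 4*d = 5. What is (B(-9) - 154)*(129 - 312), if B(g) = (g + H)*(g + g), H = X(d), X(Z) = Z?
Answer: 183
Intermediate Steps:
d = 1/2 (d = 7/4 - 1/4*5 = 7/4 - 5/4 = 1/2 ≈ 0.50000)
H = 1/2 ≈ 0.50000
B(g) = 2*g*(1/2 + g) (B(g) = (g + 1/2)*(g + g) = (1/2 + g)*(2*g) = 2*g*(1/2 + g))
(B(-9) - 154)*(129 - 312) = (-9*(1 + 2*(-9)) - 154)*(129 - 312) = (-9*(1 - 18) - 154)*(-183) = (-9*(-17) - 154)*(-183) = (153 - 154)*(-183) = -1*(-183) = 183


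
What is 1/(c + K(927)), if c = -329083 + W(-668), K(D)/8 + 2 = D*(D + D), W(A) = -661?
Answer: 1/13419504 ≈ 7.4518e-8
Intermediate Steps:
K(D) = -16 + 16*D² (K(D) = -16 + 8*(D*(D + D)) = -16 + 8*(D*(2*D)) = -16 + 8*(2*D²) = -16 + 16*D²)
c = -329744 (c = -329083 - 661 = -329744)
1/(c + K(927)) = 1/(-329744 + (-16 + 16*927²)) = 1/(-329744 + (-16 + 16*859329)) = 1/(-329744 + (-16 + 13749264)) = 1/(-329744 + 13749248) = 1/13419504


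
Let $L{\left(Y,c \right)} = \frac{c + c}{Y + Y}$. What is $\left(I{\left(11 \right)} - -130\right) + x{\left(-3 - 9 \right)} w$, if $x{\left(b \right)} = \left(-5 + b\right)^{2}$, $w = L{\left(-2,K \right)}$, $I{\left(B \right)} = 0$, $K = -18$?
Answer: $2731$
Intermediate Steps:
$L{\left(Y,c \right)} = \frac{c}{Y}$ ($L{\left(Y,c \right)} = \frac{2 c}{2 Y} = 2 c \frac{1}{2 Y} = \frac{c}{Y}$)
$w = 9$ ($w = - \frac{18}{-2} = \left(-18\right) \left(- \frac{1}{2}\right) = 9$)
$\left(I{\left(11 \right)} - -130\right) + x{\left(-3 - 9 \right)} w = \left(0 - -130\right) + \left(-5 - 12\right)^{2} \cdot 9 = \left(0 + 130\right) + \left(-5 - 12\right)^{2} \cdot 9 = 130 + \left(-17\right)^{2} \cdot 9 = 130 + 289 \cdot 9 = 130 + 2601 = 2731$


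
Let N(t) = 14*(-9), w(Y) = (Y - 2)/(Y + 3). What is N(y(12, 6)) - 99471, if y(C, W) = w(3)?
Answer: -99597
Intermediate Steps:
w(Y) = (-2 + Y)/(3 + Y)
y(C, W) = 1/6 (y(C, W) = (-2 + 3)/(3 + 3) = 1/6)
N(t) = -126
N(y(12, 6)) - 99471 = -126 - 99471 = -99597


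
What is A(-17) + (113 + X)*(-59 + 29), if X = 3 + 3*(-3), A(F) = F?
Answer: -3227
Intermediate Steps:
X = -6 (X = 3 - 9 = -6)
A(-17) + (113 + X)*(-59 + 29) = -17 + (113 - 6)*(-59 + 29) = -17 + 107*(-30) = -17 - 3210 = -3227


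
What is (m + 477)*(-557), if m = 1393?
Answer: -1041590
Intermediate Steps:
(m + 477)*(-557) = (1393 + 477)*(-557) = 1870*(-557) = -1041590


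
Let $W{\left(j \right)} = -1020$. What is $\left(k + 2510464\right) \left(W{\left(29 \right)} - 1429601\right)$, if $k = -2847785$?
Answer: $482578506341$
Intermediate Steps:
$\left(k + 2510464\right) \left(W{\left(29 \right)} - 1429601\right) = \left(-2847785 + 2510464\right) \left(-1020 - 1429601\right) = \left(-337321\right) \left(-1430621\right) = 482578506341$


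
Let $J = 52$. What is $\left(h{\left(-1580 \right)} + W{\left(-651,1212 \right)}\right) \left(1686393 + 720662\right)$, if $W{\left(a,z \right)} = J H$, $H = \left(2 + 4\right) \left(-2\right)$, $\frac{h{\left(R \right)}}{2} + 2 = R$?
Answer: $-9117924340$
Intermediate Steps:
$h{\left(R \right)} = -4 + 2 R$
$H = -12$ ($H = 6 \left(-2\right) = -12$)
$W{\left(a,z \right)} = -624$ ($W{\left(a,z \right)} = 52 \left(-12\right) = -624$)
$\left(h{\left(-1580 \right)} + W{\left(-651,1212 \right)}\right) \left(1686393 + 720662\right) = \left(\left(-4 + 2 \left(-1580\right)\right) - 624\right) \left(1686393 + 720662\right) = \left(\left(-4 - 3160\right) - 624\right) 2407055 = \left(-3164 - 624\right) 2407055 = \left(-3788\right) 2407055 = -9117924340$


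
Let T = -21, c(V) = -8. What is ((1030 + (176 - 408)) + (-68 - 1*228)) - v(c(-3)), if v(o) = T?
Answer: 523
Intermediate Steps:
v(o) = -21
((1030 + (176 - 408)) + (-68 - 1*228)) - v(c(-3)) = ((1030 + (176 - 408)) + (-68 - 1*228)) - 1*(-21) = ((1030 - 232) + (-68 - 228)) + 21 = (798 - 296) + 21 = 502 + 21 = 523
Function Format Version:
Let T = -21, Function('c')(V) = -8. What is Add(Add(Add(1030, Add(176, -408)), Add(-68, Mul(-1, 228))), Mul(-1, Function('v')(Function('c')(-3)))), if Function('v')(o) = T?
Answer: 523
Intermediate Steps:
Function('v')(o) = -21
Add(Add(Add(1030, Add(176, -408)), Add(-68, Mul(-1, 228))), Mul(-1, Function('v')(Function('c')(-3)))) = Add(Add(Add(1030, Add(176, -408)), Add(-68, Mul(-1, 228))), Mul(-1, -21)) = Add(Add(Add(1030, -232), Add(-68, -228)), 21) = Add(Add(798, -296), 21) = Add(502, 21) = 523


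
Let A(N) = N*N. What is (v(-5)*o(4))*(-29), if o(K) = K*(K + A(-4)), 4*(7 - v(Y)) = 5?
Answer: -13340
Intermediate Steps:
v(Y) = 23/4 (v(Y) = 7 - 1/4*5 = 7 - 5/4 = 23/4)
A(N) = N**2
o(K) = K*(16 + K) (o(K) = K*(K + (-4)**2) = K*(K + 16) = K*(16 + K))
(v(-5)*o(4))*(-29) = (23*(4*(16 + 4))/4)*(-29) = (23*(4*20)/4)*(-29) = ((23/4)*80)*(-29) = 460*(-29) = -13340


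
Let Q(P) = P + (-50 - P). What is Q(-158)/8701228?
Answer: -25/4350614 ≈ -5.7463e-6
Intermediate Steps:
Q(P) = -50
Q(-158)/8701228 = -50/8701228 = -50*1/8701228 = -25/4350614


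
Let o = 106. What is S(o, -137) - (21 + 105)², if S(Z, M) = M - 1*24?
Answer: -16037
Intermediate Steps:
S(Z, M) = -24 + M (S(Z, M) = M - 24 = -24 + M)
S(o, -137) - (21 + 105)² = (-24 - 137) - (21 + 105)² = -161 - 1*126² = -161 - 1*15876 = -161 - 15876 = -16037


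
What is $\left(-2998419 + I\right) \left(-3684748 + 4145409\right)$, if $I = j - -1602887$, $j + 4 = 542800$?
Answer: $-392822218496$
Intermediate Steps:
$j = 542796$ ($j = -4 + 542800 = 542796$)
$I = 2145683$ ($I = 542796 - -1602887 = 542796 + 1602887 = 2145683$)
$\left(-2998419 + I\right) \left(-3684748 + 4145409\right) = \left(-2998419 + 2145683\right) \left(-3684748 + 4145409\right) = \left(-852736\right) 460661 = -392822218496$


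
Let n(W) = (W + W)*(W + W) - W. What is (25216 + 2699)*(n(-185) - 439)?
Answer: 3814473090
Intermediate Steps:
n(W) = -W + 4*W² (n(W) = (2*W)*(2*W) - W = 4*W² - W = -W + 4*W²)
(25216 + 2699)*(n(-185) - 439) = (25216 + 2699)*(-185*(-1 + 4*(-185)) - 439) = 27915*(-185*(-1 - 740) - 439) = 27915*(-185*(-741) - 439) = 27915*(137085 - 439) = 27915*136646 = 3814473090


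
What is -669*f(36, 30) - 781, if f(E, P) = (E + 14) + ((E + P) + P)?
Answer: -98455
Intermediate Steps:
f(E, P) = 14 + 2*E + 2*P (f(E, P) = (14 + E) + (E + 2*P) = 14 + 2*E + 2*P)
-669*f(36, 30) - 781 = -669*(14 + 2*36 + 2*30) - 781 = -669*(14 + 72 + 60) - 781 = -669*146 - 781 = -97674 - 781 = -98455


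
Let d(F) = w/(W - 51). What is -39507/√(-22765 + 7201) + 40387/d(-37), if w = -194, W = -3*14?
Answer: 3755991/194 + 13169*I*√3891/2594 ≈ 19361.0 + 316.67*I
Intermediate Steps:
W = -42
d(F) = 194/93 (d(F) = -194/(-42 - 51) = -194/(-93) = -194*(-1/93) = 194/93)
-39507/√(-22765 + 7201) + 40387/d(-37) = -39507/√(-22765 + 7201) + 40387/(194/93) = -39507*(-I*√3891/7782) + 40387*(93/194) = -39507*(-I*√3891/7782) + 3755991/194 = -(-13169)*I*√3891/2594 + 3755991/194 = 13169*I*√3891/2594 + 3755991/194 = 3755991/194 + 13169*I*√3891/2594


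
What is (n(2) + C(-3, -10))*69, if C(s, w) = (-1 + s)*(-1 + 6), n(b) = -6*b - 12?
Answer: -3036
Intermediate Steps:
n(b) = -12 - 6*b
C(s, w) = -5 + 5*s (C(s, w) = (-1 + s)*5 = -5 + 5*s)
(n(2) + C(-3, -10))*69 = ((-12 - 6*2) + (-5 + 5*(-3)))*69 = ((-12 - 12) + (-5 - 15))*69 = (-24 - 20)*69 = -44*69 = -3036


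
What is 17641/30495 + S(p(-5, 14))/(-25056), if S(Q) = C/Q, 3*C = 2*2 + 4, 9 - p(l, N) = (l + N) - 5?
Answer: 55249579/95510340 ≈ 0.57847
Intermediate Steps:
p(l, N) = 14 - N - l (p(l, N) = 9 - ((l + N) - 5) = 9 - ((N + l) - 5) = 9 - (-5 + N + l) = 9 + (5 - N - l) = 14 - N - l)
C = 8/3 (C = (2*2 + 4)/3 = (4 + 4)/3 = (⅓)*8 = 8/3 ≈ 2.6667)
S(Q) = 8/(3*Q)
17641/30495 + S(p(-5, 14))/(-25056) = 17641/30495 + (8/(3*(14 - 1*14 - 1*(-5))))/(-25056) = 17641*(1/30495) + (8/(3*(14 - 14 + 5)))*(-1/25056) = 17641/30495 + ((8/3)/5)*(-1/25056) = 17641/30495 + ((8/3)*(⅕))*(-1/25056) = 17641/30495 + (8/15)*(-1/25056) = 17641/30495 - 1/46980 = 55249579/95510340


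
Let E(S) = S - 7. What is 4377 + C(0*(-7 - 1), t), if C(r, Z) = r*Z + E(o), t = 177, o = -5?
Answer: 4365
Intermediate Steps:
E(S) = -7 + S
C(r, Z) = -12 + Z*r (C(r, Z) = r*Z + (-7 - 5) = Z*r - 12 = -12 + Z*r)
4377 + C(0*(-7 - 1), t) = 4377 + (-12 + 177*(0*(-7 - 1))) = 4377 + (-12 + 177*(0*(-8))) = 4377 + (-12 + 177*0) = 4377 + (-12 + 0) = 4377 - 12 = 4365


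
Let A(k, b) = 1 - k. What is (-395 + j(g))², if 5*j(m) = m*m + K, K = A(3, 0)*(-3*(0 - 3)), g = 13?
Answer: 3326976/25 ≈ 1.3308e+5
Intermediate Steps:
K = -18 (K = (1 - 1*3)*(-3*(0 - 3)) = (1 - 3)*(-3*(-3)) = -2*9 = -18)
j(m) = -18/5 + m²/5 (j(m) = (m*m - 18)/5 = (m² - 18)/5 = (-18 + m²)/5 = -18/5 + m²/5)
(-395 + j(g))² = (-395 + (-18/5 + (⅕)*13²))² = (-395 + (-18/5 + (⅕)*169))² = (-395 + (-18/5 + 169/5))² = (-395 + 151/5)² = (-1824/5)² = 3326976/25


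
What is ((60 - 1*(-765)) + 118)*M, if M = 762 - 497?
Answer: 249895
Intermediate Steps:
M = 265
((60 - 1*(-765)) + 118)*M = ((60 - 1*(-765)) + 118)*265 = ((60 + 765) + 118)*265 = (825 + 118)*265 = 943*265 = 249895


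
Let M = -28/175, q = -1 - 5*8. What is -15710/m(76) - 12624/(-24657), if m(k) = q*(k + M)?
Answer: 1777562669/319456092 ≈ 5.5643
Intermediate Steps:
q = -41 (q = -1 - 40 = -41)
M = -4/25 (M = -28*1/175 = -4/25 ≈ -0.16000)
m(k) = 164/25 - 41*k (m(k) = -41*(k - 4/25) = -41*(-4/25 + k) = 164/25 - 41*k)
-15710/m(76) - 12624/(-24657) = -15710/(164/25 - 41*76) - 12624/(-24657) = -15710/(164/25 - 3116) - 12624*(-1/24657) = -15710/(-77736/25) + 4208/8219 = -15710*(-25/77736) + 4208/8219 = 196375/38868 + 4208/8219 = 1777562669/319456092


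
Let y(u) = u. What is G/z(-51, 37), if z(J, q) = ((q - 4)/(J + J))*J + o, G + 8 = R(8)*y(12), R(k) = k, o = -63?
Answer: -176/93 ≈ -1.8925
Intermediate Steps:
G = 88 (G = -8 + 8*12 = -8 + 96 = 88)
z(J, q) = -65 + q/2 (z(J, q) = ((q - 4)/(J + J))*J - 63 = ((-4 + q)/((2*J)))*J - 63 = ((-4 + q)*(1/(2*J)))*J - 63 = ((-4 + q)/(2*J))*J - 63 = (-2 + q/2) - 63 = -65 + q/2)
G/z(-51, 37) = 88/(-65 + (½)*37) = 88/(-65 + 37/2) = 88/(-93/2) = 88*(-2/93) = -176/93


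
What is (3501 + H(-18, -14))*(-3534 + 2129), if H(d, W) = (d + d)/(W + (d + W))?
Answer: -113160105/23 ≈ -4.9200e+6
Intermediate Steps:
H(d, W) = 2*d/(d + 2*W) (H(d, W) = (2*d)/(W + (W + d)) = (2*d)/(d + 2*W) = 2*d/(d + 2*W))
(3501 + H(-18, -14))*(-3534 + 2129) = (3501 + 2*(-18)/(-18 + 2*(-14)))*(-3534 + 2129) = (3501 + 2*(-18)/(-18 - 28))*(-1405) = (3501 + 2*(-18)/(-46))*(-1405) = (3501 + 2*(-18)*(-1/46))*(-1405) = (3501 + 18/23)*(-1405) = (80541/23)*(-1405) = -113160105/23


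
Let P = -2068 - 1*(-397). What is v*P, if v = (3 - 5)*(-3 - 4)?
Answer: -23394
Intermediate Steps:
P = -1671 (P = -2068 + 397 = -1671)
v = 14 (v = -2*(-7) = 14)
v*P = 14*(-1671) = -23394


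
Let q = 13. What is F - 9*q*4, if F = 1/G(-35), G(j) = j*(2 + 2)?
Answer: -65521/140 ≈ -468.01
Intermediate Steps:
G(j) = 4*j (G(j) = j*4 = 4*j)
F = -1/140 (F = 1/(4*(-35)) = 1/(-140) = -1/140 ≈ -0.0071429)
F - 9*q*4 = -1/140 - 9*13*4 = -1/140 - 117*4 = -1/140 - 468 = -65521/140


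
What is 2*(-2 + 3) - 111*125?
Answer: -13873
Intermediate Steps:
2*(-2 + 3) - 111*125 = 2*1 - 13875 = 2 - 13875 = -13873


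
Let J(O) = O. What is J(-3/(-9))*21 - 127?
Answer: -120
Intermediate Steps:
J(-3/(-9))*21 - 127 = -3/(-9)*21 - 127 = -3*(-⅑)*21 - 127 = (⅓)*21 - 127 = 7 - 127 = -120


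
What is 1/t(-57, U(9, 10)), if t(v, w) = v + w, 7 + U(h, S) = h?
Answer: -1/55 ≈ -0.018182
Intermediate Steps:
U(h, S) = -7 + h
1/t(-57, U(9, 10)) = 1/(-57 + (-7 + 9)) = 1/(-57 + 2) = 1/(-55) = -1/55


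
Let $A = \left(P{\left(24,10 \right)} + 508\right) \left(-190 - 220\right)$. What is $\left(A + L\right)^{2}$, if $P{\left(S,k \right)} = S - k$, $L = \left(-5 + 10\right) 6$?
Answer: $45791720100$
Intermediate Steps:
$L = 30$ ($L = 5 \cdot 6 = 30$)
$A = -214020$ ($A = \left(\left(24 - 10\right) + 508\right) \left(-190 - 220\right) = \left(\left(24 - 10\right) + 508\right) \left(-410\right) = \left(14 + 508\right) \left(-410\right) = 522 \left(-410\right) = -214020$)
$\left(A + L\right)^{2} = \left(-214020 + 30\right)^{2} = \left(-213990\right)^{2} = 45791720100$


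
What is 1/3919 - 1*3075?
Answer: -12050924/3919 ≈ -3075.0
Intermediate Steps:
1/3919 - 1*3075 = 1/3919 - 3075 = -12050924/3919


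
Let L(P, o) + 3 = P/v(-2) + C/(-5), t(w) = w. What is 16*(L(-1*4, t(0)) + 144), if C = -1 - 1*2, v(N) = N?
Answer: 11488/5 ≈ 2297.6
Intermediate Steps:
C = -3 (C = -1 - 2 = -3)
L(P, o) = -12/5 - P/2 (L(P, o) = -3 + (P/(-2) - 3/(-5)) = -3 + (P*(-1/2) - 3*(-1/5)) = -3 + (-P/2 + 3/5) = -3 + (3/5 - P/2) = -12/5 - P/2)
16*(L(-1*4, t(0)) + 144) = 16*((-12/5 - (-1)*4/2) + 144) = 16*((-12/5 - 1/2*(-4)) + 144) = 16*((-12/5 + 2) + 144) = 16*(-2/5 + 144) = 16*(718/5) = 11488/5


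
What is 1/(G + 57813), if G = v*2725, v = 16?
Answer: 1/101413 ≈ 9.8607e-6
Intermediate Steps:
G = 43600 (G = 16*2725 = 43600)
1/(G + 57813) = 1/(43600 + 57813) = 1/101413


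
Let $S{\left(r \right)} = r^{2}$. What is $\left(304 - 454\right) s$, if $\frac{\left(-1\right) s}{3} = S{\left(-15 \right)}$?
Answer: $101250$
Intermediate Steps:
$s = -675$ ($s = - 3 \left(-15\right)^{2} = \left(-3\right) 225 = -675$)
$\left(304 - 454\right) s = \left(304 - 454\right) \left(-675\right) = \left(-150\right) \left(-675\right) = 101250$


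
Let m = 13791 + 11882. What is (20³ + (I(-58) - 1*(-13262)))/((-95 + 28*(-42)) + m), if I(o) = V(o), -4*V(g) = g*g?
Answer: 6807/8134 ≈ 0.83686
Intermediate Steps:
V(g) = -g²/4 (V(g) = -g*g/4 = -g²/4)
I(o) = -o²/4
m = 25673
(20³ + (I(-58) - 1*(-13262)))/((-95 + 28*(-42)) + m) = (20³ + (-¼*(-58)² - 1*(-13262)))/((-95 + 28*(-42)) + 25673) = (8000 + (-¼*3364 + 13262))/((-95 - 1176) + 25673) = (8000 + (-841 + 13262))/(-1271 + 25673) = (8000 + 12421)/24402 = 20421*(1/24402) = 6807/8134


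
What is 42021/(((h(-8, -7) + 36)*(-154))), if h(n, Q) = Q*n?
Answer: -261/88 ≈ -2.9659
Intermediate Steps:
42021/(((h(-8, -7) + 36)*(-154))) = 42021/(((-7*(-8) + 36)*(-154))) = 42021/(((56 + 36)*(-154))) = 42021/((92*(-154))) = 42021/(-14168) = 42021*(-1/14168) = -261/88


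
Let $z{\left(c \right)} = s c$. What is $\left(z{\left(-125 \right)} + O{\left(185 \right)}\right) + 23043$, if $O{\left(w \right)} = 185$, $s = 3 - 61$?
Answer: $30478$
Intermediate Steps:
$s = -58$
$z{\left(c \right)} = - 58 c$
$\left(z{\left(-125 \right)} + O{\left(185 \right)}\right) + 23043 = \left(\left(-58\right) \left(-125\right) + 185\right) + 23043 = \left(7250 + 185\right) + 23043 = 7435 + 23043 = 30478$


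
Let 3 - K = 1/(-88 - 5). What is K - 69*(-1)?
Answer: 6697/93 ≈ 72.011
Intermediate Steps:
K = 280/93 (K = 3 - 1/(-88 - 5) = 3 - 1/(-93) = 3 - 1*(-1/93) = 3 + 1/93 = 280/93 ≈ 3.0108)
K - 69*(-1) = 280/93 - 69*(-1) = 280/93 + 69 = 6697/93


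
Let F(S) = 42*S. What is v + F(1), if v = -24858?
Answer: -24816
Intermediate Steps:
v + F(1) = -24858 + 42*1 = -24858 + 42 = -24816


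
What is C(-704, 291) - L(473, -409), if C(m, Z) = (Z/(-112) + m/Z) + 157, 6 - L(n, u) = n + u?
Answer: 6843751/32592 ≈ 209.98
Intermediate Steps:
L(n, u) = 6 - n - u (L(n, u) = 6 - (n + u) = 6 + (-n - u) = 6 - n - u)
C(m, Z) = 157 - Z/112 + m/Z (C(m, Z) = (Z*(-1/112) + m/Z) + 157 = (-Z/112 + m/Z) + 157 = 157 - Z/112 + m/Z)
C(-704, 291) - L(473, -409) = (157 - 1/112*291 - 704/291) - (6 - 1*473 - 1*(-409)) = (157 - 291/112 - 704*1/291) - (6 - 473 + 409) = (157 - 291/112 - 704/291) - 1*(-58) = 4953415/32592 + 58 = 6843751/32592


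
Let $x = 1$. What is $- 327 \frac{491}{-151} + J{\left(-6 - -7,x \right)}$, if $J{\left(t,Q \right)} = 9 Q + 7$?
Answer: $\frac{162973}{151} \approx 1079.3$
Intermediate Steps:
$J{\left(t,Q \right)} = 7 + 9 Q$
$- 327 \frac{491}{-151} + J{\left(-6 - -7,x \right)} = - 327 \frac{491}{-151} + \left(7 + 9 \cdot 1\right) = - 327 \cdot 491 \left(- \frac{1}{151}\right) + \left(7 + 9\right) = \left(-327\right) \left(- \frac{491}{151}\right) + 16 = \frac{160557}{151} + 16 = \frac{162973}{151}$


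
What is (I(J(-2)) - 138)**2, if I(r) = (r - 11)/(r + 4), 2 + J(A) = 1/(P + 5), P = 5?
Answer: 1018081/49 ≈ 20777.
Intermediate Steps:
J(A) = -19/10 (J(A) = -2 + 1/(5 + 5) = -2 + 1/10 = -19/10)
I(r) = (-11 + r)/(4 + r)
(I(J(-2)) - 138)**2 = ((-11 - 19/10)/(4 - 19/10) - 138)**2 = (-129/10/(21/10) - 138)**2 = ((10/21)*(-129/10) - 138)**2 = (-43/7 - 138)**2 = (-1009/7)**2 = 1018081/49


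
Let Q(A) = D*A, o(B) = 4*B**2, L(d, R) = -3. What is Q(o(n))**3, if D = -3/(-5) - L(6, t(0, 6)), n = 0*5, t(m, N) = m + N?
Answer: 0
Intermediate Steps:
t(m, N) = N + m
n = 0
D = 18/5 (D = -3/(-5) - 1*(-3) = -3*(-1/5) + 3 = 3/5 + 3 = 18/5 ≈ 3.6000)
Q(A) = 18*A/5
Q(o(n))**3 = (18*(4*0**2)/5)**3 = (18*(4*0)/5)**3 = ((18/5)*0)**3 = 0**3 = 0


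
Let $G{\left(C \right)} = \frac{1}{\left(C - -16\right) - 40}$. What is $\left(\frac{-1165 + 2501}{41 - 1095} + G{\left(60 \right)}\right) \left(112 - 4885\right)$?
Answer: $\frac{37421911}{6324} \approx 5917.4$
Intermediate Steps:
$G{\left(C \right)} = \frac{1}{-24 + C}$ ($G{\left(C \right)} = \frac{1}{\left(C + 16\right) - 40} = \frac{1}{\left(16 + C\right) - 40} = \frac{1}{-24 + C}$)
$\left(\frac{-1165 + 2501}{41 - 1095} + G{\left(60 \right)}\right) \left(112 - 4885\right) = \left(\frac{-1165 + 2501}{41 - 1095} + \frac{1}{-24 + 60}\right) \left(112 - 4885\right) = \left(\frac{1336}{-1054} + \frac{1}{36}\right) \left(-4773\right) = \left(1336 \left(- \frac{1}{1054}\right) + \frac{1}{36}\right) \left(-4773\right) = \left(- \frac{668}{527} + \frac{1}{36}\right) \left(-4773\right) = \left(- \frac{23521}{18972}\right) \left(-4773\right) = \frac{37421911}{6324}$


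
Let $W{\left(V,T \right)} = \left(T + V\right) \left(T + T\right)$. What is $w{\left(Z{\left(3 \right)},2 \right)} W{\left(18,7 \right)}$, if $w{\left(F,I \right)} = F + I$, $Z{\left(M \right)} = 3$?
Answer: $1750$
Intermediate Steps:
$W{\left(V,T \right)} = 2 T \left(T + V\right)$ ($W{\left(V,T \right)} = \left(T + V\right) 2 T = 2 T \left(T + V\right)$)
$w{\left(Z{\left(3 \right)},2 \right)} W{\left(18,7 \right)} = \left(3 + 2\right) 2 \cdot 7 \left(7 + 18\right) = 5 \cdot 2 \cdot 7 \cdot 25 = 5 \cdot 350 = 1750$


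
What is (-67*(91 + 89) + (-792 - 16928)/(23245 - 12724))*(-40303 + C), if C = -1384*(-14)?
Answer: 2655656808460/10521 ≈ 2.5241e+8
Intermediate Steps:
C = 19376
(-67*(91 + 89) + (-792 - 16928)/(23245 - 12724))*(-40303 + C) = (-67*(91 + 89) + (-792 - 16928)/(23245 - 12724))*(-40303 + 19376) = (-67*180 - 17720/10521)*(-20927) = (-12060 - 17720*1/10521)*(-20927) = (-12060 - 17720/10521)*(-20927) = -126900980/10521*(-20927) = 2655656808460/10521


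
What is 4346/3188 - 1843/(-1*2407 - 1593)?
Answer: 5814871/3188000 ≈ 1.8240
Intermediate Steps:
4346/3188 - 1843/(-1*2407 - 1593) = 4346*(1/3188) - 1843/(-2407 - 1593) = 2173/1594 - 1843/(-4000) = 2173/1594 - 1843*(-1/4000) = 2173/1594 + 1843/4000 = 5814871/3188000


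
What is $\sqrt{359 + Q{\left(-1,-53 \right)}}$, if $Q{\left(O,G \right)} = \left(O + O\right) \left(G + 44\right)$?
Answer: $\sqrt{377} \approx 19.416$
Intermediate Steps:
$Q{\left(O,G \right)} = 2 O \left(44 + G\right)$
$\sqrt{359 + Q{\left(-1,-53 \right)}} = \sqrt{359 + 2 \left(-1\right) \left(44 - 53\right)} = \sqrt{359 + 2 \left(-1\right) \left(-9\right)} = \sqrt{359 + 18} = \sqrt{377}$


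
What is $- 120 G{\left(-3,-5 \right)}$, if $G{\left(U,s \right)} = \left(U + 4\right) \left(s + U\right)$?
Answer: $960$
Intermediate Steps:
$G{\left(U,s \right)} = \left(4 + U\right) \left(U + s\right)$
$- 120 G{\left(-3,-5 \right)} = - 120 \left(\left(-3\right)^{2} + 4 \left(-3\right) + 4 \left(-5\right) - -15\right) = - 120 \left(9 - 12 - 20 + 15\right) = \left(-120\right) \left(-8\right) = 960$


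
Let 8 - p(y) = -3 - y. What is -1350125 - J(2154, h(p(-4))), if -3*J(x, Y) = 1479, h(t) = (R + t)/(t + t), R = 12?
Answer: -1349632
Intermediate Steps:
p(y) = 11 + y (p(y) = 8 - (-3 - y) = 8 + (3 + y) = 11 + y)
h(t) = (12 + t)/(2*t) (h(t) = (12 + t)/(t + t) = (12 + t)/((2*t)) = (12 + t)*(1/(2*t)) = (12 + t)/(2*t))
J(x, Y) = -493 (J(x, Y) = -1/3*1479 = -493)
-1350125 - J(2154, h(p(-4))) = -1350125 - 1*(-493) = -1350125 + 493 = -1349632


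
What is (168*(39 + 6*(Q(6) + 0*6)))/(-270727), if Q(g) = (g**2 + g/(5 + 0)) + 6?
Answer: -250488/1353635 ≈ -0.18505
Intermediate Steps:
Q(g) = 6 + g**2 + g/5 (Q(g) = (g**2 + g/5) + 6 = 6 + g**2 + g/5)
(168*(39 + 6*(Q(6) + 0*6)))/(-270727) = (168*(39 + 6*((6 + 6**2 + (1/5)*6) + 0*6)))/(-270727) = (168*(39 + 6*((6 + 36 + 6/5) + 0)))*(-1/270727) = (168*(39 + 6*(216/5 + 0)))*(-1/270727) = (168*(39 + 6*(216/5)))*(-1/270727) = (168*(39 + 1296/5))*(-1/270727) = (168*(1491/5))*(-1/270727) = (250488/5)*(-1/270727) = -250488/1353635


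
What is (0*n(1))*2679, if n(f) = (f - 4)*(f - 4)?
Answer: 0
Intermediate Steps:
n(f) = (-4 + f)**2 (n(f) = (-4 + f)*(-4 + f) = (-4 + f)**2)
(0*n(1))*2679 = (0*(-4 + 1)**2)*2679 = (0*(-3)**2)*2679 = (0*9)*2679 = 0*2679 = 0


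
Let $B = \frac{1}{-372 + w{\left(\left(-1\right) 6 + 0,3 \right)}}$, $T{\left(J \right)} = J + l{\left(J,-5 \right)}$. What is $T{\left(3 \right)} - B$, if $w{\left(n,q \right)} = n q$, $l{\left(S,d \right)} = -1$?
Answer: $\frac{781}{390} \approx 2.0026$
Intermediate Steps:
$T{\left(J \right)} = -1 + J$ ($T{\left(J \right)} = J - 1 = -1 + J$)
$B = - \frac{1}{390}$ ($B = \frac{1}{-372 + \left(\left(-1\right) 6 + 0\right) 3} = \frac{1}{-372 + \left(-6 + 0\right) 3} = \frac{1}{-372 - 18} = \frac{1}{-390} = - \frac{1}{390} \approx -0.0025641$)
$T{\left(3 \right)} - B = \left(-1 + 3\right) - - \frac{1}{390} = 2 + \frac{1}{390} = \frac{781}{390}$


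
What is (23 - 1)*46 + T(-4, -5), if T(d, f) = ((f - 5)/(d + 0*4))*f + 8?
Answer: 2015/2 ≈ 1007.5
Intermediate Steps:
T(d, f) = 8 + f*(-5 + f)/d (T(d, f) = ((-5 + f)/(d + 0))*f + 8 = ((-5 + f)/d)*f + 8 = f*(-5 + f)/d + 8 = 8 + f*(-5 + f)/d)
(23 - 1)*46 + T(-4, -5) = (23 - 1)*46 + ((-5)² - 5*(-5) + 8*(-4))/(-4) = 22*46 - (25 + 25 - 32)/4 = 1012 - ¼*18 = 1012 - 9/2 = 2015/2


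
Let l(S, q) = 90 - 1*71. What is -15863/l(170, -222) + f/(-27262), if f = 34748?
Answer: -216558659/258989 ≈ -836.17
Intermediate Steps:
l(S, q) = 19 (l(S, q) = 90 - 71 = 19)
-15863/l(170, -222) + f/(-27262) = -15863/19 + 34748/(-27262) = -15863*1/19 + 34748*(-1/27262) = -15863/19 - 17374/13631 = -216558659/258989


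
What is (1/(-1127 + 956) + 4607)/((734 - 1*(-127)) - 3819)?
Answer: -393898/252909 ≈ -1.5575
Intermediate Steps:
(1/(-1127 + 956) + 4607)/((734 - 1*(-127)) - 3819) = (1/(-171) + 4607)/((734 + 127) - 3819) = (-1/171 + 4607)/(861 - 3819) = (787796/171)/(-2958) = (787796/171)*(-1/2958) = -393898/252909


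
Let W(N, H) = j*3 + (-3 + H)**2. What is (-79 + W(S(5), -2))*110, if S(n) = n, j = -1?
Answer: -6270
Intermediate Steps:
W(N, H) = -3 + (-3 + H)**2 (W(N, H) = -1*3 + (-3 + H)**2 = -3 + (-3 + H)**2)
(-79 + W(S(5), -2))*110 = (-79 + (-3 + (-3 - 2)**2))*110 = (-79 + (-3 + (-5)**2))*110 = (-79 + (-3 + 25))*110 = (-79 + 22)*110 = -57*110 = -6270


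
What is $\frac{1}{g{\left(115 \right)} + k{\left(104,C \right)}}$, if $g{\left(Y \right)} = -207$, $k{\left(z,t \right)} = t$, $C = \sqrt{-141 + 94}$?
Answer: $- \frac{207}{42896} - \frac{i \sqrt{47}}{42896} \approx -0.0048256 - 0.00015982 i$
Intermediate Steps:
$C = i \sqrt{47}$ ($C = \sqrt{-47} = i \sqrt{47} \approx 6.8557 i$)
$\frac{1}{g{\left(115 \right)} + k{\left(104,C \right)}} = \frac{1}{-207 + i \sqrt{47}}$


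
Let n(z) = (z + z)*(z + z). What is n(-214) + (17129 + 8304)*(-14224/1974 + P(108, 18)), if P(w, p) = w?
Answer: 387282740/141 ≈ 2.7467e+6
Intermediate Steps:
n(z) = 4*z² (n(z) = (2*z)*(2*z) = 4*z²)
n(-214) + (17129 + 8304)*(-14224/1974 + P(108, 18)) = 4*(-214)² + (17129 + 8304)*(-14224/1974 + 108) = 4*45796 + 25433*(-14224*1/1974 + 108) = 183184 + 25433*(-1016/141 + 108) = 183184 + 25433*(14212/141) = 183184 + 361453796/141 = 387282740/141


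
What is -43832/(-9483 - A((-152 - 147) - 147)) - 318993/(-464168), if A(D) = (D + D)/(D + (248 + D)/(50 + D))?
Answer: 20823615437457/3922747359016 ≈ 5.3084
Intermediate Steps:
A(D) = 2*D/(D + (248 + D)/(50 + D)) (A(D) = (2*D)/(D + (248 + D)/(50 + D)) = 2*D/(D + (248 + D)/(50 + D)))
-43832/(-9483 - A((-152 - 147) - 147)) - 318993/(-464168) = -43832/(-9483 - 2*((-152 - 147) - 147)*(50 + ((-152 - 147) - 147))/(248 + ((-152 - 147) - 147)**2 + 51*((-152 - 147) - 147))) - 318993/(-464168) = -43832/(-9483 - 2*(-299 - 147)*(50 + (-299 - 147))/(248 + (-299 - 147)**2 + 51*(-299 - 147))) - 318993*(-1/464168) = -43832/(-9483 - 2*(-446)*(50 - 446)/(248 + (-446)**2 + 51*(-446))) + 318993/464168 = -43832/(-9483 - 2*(-446)*(-396)/(248 + 198916 - 22746)) + 318993/464168 = -43832/(-9483 - 2*(-446)*(-396)/176418) + 318993/464168 = -43832/(-9483 - 1*1784/891) + 318993/464168 = -43832/(-9483 - 1784/891) + 318993/464168 = -43832/(-8451137/891) + 318993/464168 = -43832*(-891/8451137) + 318993/464168 = 39054312/8451137 + 318993/464168 = 20823615437457/3922747359016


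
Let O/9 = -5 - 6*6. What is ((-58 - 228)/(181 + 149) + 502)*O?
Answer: -924591/5 ≈ -1.8492e+5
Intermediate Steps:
O = -369 (O = 9*(-5 - 6*6) = 9*(-5 - 36) = 9*(-41) = -369)
((-58 - 228)/(181 + 149) + 502)*O = ((-58 - 228)/(181 + 149) + 502)*(-369) = (-286/330 + 502)*(-369) = (-286*1/330 + 502)*(-369) = (-13/15 + 502)*(-369) = (7517/15)*(-369) = -924591/5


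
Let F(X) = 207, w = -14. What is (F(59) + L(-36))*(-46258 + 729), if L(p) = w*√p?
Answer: -9424503 + 3824436*I ≈ -9.4245e+6 + 3.8244e+6*I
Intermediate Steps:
L(p) = -14*√p
(F(59) + L(-36))*(-46258 + 729) = (207 - 84*I)*(-46258 + 729) = (207 - 84*I)*(-45529) = -9424503 + 3824436*I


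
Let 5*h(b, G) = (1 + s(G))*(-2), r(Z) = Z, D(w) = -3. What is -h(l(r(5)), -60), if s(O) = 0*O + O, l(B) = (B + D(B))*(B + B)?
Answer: -118/5 ≈ -23.600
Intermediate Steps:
l(B) = 2*B*(-3 + B) (l(B) = (B - 3)*(B + B) = (-3 + B)*(2*B) = 2*B*(-3 + B))
s(O) = O (s(O) = 0 + O = O)
h(b, G) = -⅖ - 2*G/5 (h(b, G) = ((1 + G)*(-2))/5 = (-2 - 2*G)/5 = -⅖ - 2*G/5)
-h(l(r(5)), -60) = -(-⅖ - ⅖*(-60)) = -(-⅖ + 24) = -1*118/5 = -118/5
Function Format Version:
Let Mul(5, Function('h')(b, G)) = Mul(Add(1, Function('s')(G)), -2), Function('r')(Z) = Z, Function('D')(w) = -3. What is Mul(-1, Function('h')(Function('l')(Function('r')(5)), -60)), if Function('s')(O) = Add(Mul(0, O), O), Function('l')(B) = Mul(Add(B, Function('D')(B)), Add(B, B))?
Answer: Rational(-118, 5) ≈ -23.600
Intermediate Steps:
Function('l')(B) = Mul(2, B, Add(-3, B)) (Function('l')(B) = Mul(Add(B, -3), Add(B, B)) = Mul(Add(-3, B), Mul(2, B)) = Mul(2, B, Add(-3, B)))
Function('s')(O) = O (Function('s')(O) = Add(0, O) = O)
Function('h')(b, G) = Add(Rational(-2, 5), Mul(Rational(-2, 5), G)) (Function('h')(b, G) = Mul(Rational(1, 5), Mul(Add(1, G), -2)) = Mul(Rational(1, 5), Add(-2, Mul(-2, G))) = Add(Rational(-2, 5), Mul(Rational(-2, 5), G)))
Mul(-1, Function('h')(Function('l')(Function('r')(5)), -60)) = Mul(-1, Add(Rational(-2, 5), Mul(Rational(-2, 5), -60))) = Mul(-1, Add(Rational(-2, 5), 24)) = Mul(-1, Rational(118, 5)) = Rational(-118, 5)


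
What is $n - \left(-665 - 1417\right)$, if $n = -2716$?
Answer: $-634$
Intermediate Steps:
$n - \left(-665 - 1417\right) = -2716 - \left(-665 - 1417\right) = -2716 - -2082 = -2716 + 2082 = -634$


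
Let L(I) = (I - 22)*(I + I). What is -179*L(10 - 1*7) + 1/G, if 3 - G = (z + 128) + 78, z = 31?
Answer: 4775003/234 ≈ 20406.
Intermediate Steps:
L(I) = 2*I*(-22 + I) (L(I) = (-22 + I)*(2*I) = 2*I*(-22 + I))
G = -234 (G = 3 - ((31 + 128) + 78) = 3 - (159 + 78) = 3 - 1*237 = 3 - 237 = -234)
-179*L(10 - 1*7) + 1/G = -358*(10 - 1*7)*(-22 + (10 - 1*7)) + 1/(-234) = -358*(10 - 7)*(-22 + (10 - 7)) - 1/234 = -358*3*(-22 + 3) - 1/234 = -358*3*(-19) - 1/234 = -179*(-114) - 1/234 = 20406 - 1/234 = 4775003/234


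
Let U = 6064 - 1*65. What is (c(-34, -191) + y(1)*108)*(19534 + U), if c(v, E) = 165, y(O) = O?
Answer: 6970509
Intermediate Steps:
U = 5999 (U = 6064 - 65 = 5999)
(c(-34, -191) + y(1)*108)*(19534 + U) = (165 + 1*108)*(19534 + 5999) = (165 + 108)*25533 = 273*25533 = 6970509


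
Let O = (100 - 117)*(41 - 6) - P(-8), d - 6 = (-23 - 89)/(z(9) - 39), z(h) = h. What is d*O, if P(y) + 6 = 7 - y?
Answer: -88184/15 ≈ -5878.9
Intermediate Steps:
P(y) = 1 - y (P(y) = -6 + (7 - y) = 1 - y)
d = 146/15 (d = 6 + (-23 - 89)/(9 - 39) = 6 - 112/(-30) = 6 - 112*(-1/30) = 6 + 56/15 = 146/15 ≈ 9.7333)
O = -604 (O = (100 - 117)*(41 - 6) - (1 - 1*(-8)) = -17*35 - (1 + 8) = -595 - 1*9 = -595 - 9 = -604)
d*O = (146/15)*(-604) = -88184/15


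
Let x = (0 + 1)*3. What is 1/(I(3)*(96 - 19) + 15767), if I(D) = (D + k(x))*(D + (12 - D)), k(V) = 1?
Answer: 1/19463 ≈ 5.1380e-5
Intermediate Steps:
x = 3 (x = 1*3 = 3)
I(D) = 12 + 12*D (I(D) = (D + 1)*(D + (12 - D)) = (1 + D)*12 = 12 + 12*D)
1/(I(3)*(96 - 19) + 15767) = 1/((12 + 12*3)*(96 - 19) + 15767) = 1/((12 + 36)*77 + 15767) = 1/(48*77 + 15767) = 1/(3696 + 15767) = 1/19463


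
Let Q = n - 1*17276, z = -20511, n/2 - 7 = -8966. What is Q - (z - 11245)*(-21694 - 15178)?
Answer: -1170942426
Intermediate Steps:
n = -17918 (n = 14 + 2*(-8966) = 14 - 17932 = -17918)
Q = -35194 (Q = -17918 - 1*17276 = -17918 - 17276 = -35194)
Q - (z - 11245)*(-21694 - 15178) = -35194 - (-20511 - 11245)*(-21694 - 15178) = -35194 - (-31756)*(-36872) = -35194 - 1*1170907232 = -35194 - 1170907232 = -1170942426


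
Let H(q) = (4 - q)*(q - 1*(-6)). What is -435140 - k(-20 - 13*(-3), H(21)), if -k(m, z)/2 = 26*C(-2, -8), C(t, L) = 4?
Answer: -434932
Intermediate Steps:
H(q) = (4 - q)*(6 + q) (H(q) = (4 - q)*(q + 6) = (4 - q)*(6 + q))
k(m, z) = -208 (k(m, z) = -52*4 = -2*104 = -208)
-435140 - k(-20 - 13*(-3), H(21)) = -435140 - 1*(-208) = -435140 + 208 = -434932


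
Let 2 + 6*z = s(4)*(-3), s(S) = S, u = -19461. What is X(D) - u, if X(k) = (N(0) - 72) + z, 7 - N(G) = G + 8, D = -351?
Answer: 58157/3 ≈ 19386.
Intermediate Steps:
N(G) = -1 - G (N(G) = 7 - (G + 8) = 7 - (8 + G) = 7 + (-8 - G) = -1 - G)
z = -7/3 (z = -⅓ + (4*(-3))/6 = -⅓ + (⅙)*(-12) = -⅓ - 2 = -7/3 ≈ -2.3333)
X(k) = -226/3 (X(k) = ((-1 - 1*0) - 72) - 7/3 = ((-1 + 0) - 72) - 7/3 = (-1 - 72) - 7/3 = -73 - 7/3 = -226/3)
X(D) - u = -226/3 - 1*(-19461) = -226/3 + 19461 = 58157/3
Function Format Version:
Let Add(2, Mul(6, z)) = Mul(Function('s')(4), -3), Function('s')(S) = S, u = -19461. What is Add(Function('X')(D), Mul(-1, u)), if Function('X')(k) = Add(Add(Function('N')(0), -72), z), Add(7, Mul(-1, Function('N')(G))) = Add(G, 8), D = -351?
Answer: Rational(58157, 3) ≈ 19386.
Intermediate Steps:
Function('N')(G) = Add(-1, Mul(-1, G)) (Function('N')(G) = Add(7, Mul(-1, Add(G, 8))) = Add(7, Mul(-1, Add(8, G))) = Add(7, Add(-8, Mul(-1, G))) = Add(-1, Mul(-1, G)))
z = Rational(-7, 3) (z = Add(Rational(-1, 3), Mul(Rational(1, 6), Mul(4, -3))) = Add(Rational(-1, 3), Mul(Rational(1, 6), -12)) = Add(Rational(-1, 3), -2) = Rational(-7, 3) ≈ -2.3333)
Function('X')(k) = Rational(-226, 3) (Function('X')(k) = Add(Add(Add(-1, Mul(-1, 0)), -72), Rational(-7, 3)) = Add(Add(Add(-1, 0), -72), Rational(-7, 3)) = Add(Add(-1, -72), Rational(-7, 3)) = Add(-73, Rational(-7, 3)) = Rational(-226, 3))
Add(Function('X')(D), Mul(-1, u)) = Add(Rational(-226, 3), Mul(-1, -19461)) = Add(Rational(-226, 3), 19461) = Rational(58157, 3)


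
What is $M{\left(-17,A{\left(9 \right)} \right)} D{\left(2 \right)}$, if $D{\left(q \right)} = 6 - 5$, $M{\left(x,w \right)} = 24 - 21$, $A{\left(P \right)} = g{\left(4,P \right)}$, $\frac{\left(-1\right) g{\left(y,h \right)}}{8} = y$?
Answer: $3$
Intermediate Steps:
$g{\left(y,h \right)} = - 8 y$
$A{\left(P \right)} = -32$ ($A{\left(P \right)} = \left(-8\right) 4 = -32$)
$M{\left(x,w \right)} = 3$ ($M{\left(x,w \right)} = 24 - 21 = 3$)
$D{\left(q \right)} = 1$
$M{\left(-17,A{\left(9 \right)} \right)} D{\left(2 \right)} = 3 \cdot 1 = 3$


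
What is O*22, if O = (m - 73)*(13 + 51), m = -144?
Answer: -305536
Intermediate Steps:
O = -13888 (O = (-144 - 73)*(13 + 51) = -217*64 = -13888)
O*22 = -13888*22 = -305536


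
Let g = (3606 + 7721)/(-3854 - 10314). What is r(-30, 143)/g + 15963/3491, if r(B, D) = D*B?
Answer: 212366306421/39542557 ≈ 5370.6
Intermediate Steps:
g = -11327/14168 (g = 11327/(-14168) = 11327*(-1/14168) = -11327/14168 ≈ -0.79948)
r(B, D) = B*D
r(-30, 143)/g + 15963/3491 = (-30*143)/(-11327/14168) + 15963/3491 = -4290*(-14168/11327) + 15963*(1/3491) = 60780720/11327 + 15963/3491 = 212366306421/39542557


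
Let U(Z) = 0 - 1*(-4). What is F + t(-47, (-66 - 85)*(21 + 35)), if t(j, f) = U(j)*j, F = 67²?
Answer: 4301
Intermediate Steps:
F = 4489
U(Z) = 4 (U(Z) = 0 + 4 = 4)
t(j, f) = 4*j
F + t(-47, (-66 - 85)*(21 + 35)) = 4489 + 4*(-47) = 4489 - 188 = 4301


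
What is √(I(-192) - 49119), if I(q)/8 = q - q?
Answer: I*√49119 ≈ 221.63*I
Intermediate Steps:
I(q) = 0 (I(q) = 8*(q - q) = 8*0 = 0)
√(I(-192) - 49119) = √(0 - 49119) = √(-49119) = I*√49119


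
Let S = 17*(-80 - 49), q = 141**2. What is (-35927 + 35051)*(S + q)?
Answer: -15494688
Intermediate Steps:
q = 19881
S = -2193 (S = 17*(-129) = -2193)
(-35927 + 35051)*(S + q) = (-35927 + 35051)*(-2193 + 19881) = -876*17688 = -15494688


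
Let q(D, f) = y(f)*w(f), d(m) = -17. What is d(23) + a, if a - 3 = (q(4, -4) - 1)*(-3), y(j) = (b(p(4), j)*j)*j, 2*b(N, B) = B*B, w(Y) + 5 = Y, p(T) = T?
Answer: 3445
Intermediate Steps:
w(Y) = -5 + Y
b(N, B) = B²/2 (b(N, B) = (B*B)/2 = B²/2)
y(j) = j⁴/2 (y(j) = ((j²/2)*j)*j = (j³/2)*j = j⁴/2)
q(D, f) = f⁴*(-5 + f)/2 (q(D, f) = (f⁴/2)*(-5 + f) = f⁴*(-5 + f)/2)
a = 3462 (a = 3 + ((½)*(-4)⁴*(-5 - 4) - 1)*(-3) = 3 + ((½)*256*(-9) - 1)*(-3) = 3 + (-1152 - 1)*(-3) = 3 - 1153*(-3) = 3 + 3459 = 3462)
d(23) + a = -17 + 3462 = 3445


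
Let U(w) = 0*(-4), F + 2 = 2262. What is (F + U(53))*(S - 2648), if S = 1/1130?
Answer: -5984478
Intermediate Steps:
F = 2260 (F = -2 + 2262 = 2260)
U(w) = 0
S = 1/1130 ≈ 0.00088496
(F + U(53))*(S - 2648) = (2260 + 0)*(1/1130 - 2648) = 2260*(-2992239/1130) = -5984478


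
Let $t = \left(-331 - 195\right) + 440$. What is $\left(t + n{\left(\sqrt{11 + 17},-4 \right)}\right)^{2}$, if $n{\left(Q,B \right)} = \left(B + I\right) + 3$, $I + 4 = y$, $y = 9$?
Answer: $6724$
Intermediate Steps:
$t = -86$ ($t = -526 + 440 = -86$)
$I = 5$ ($I = -4 + 9 = 5$)
$n{\left(Q,B \right)} = 8 + B$ ($n{\left(Q,B \right)} = \left(B + 5\right) + 3 = \left(5 + B\right) + 3 = 8 + B$)
$\left(t + n{\left(\sqrt{11 + 17},-4 \right)}\right)^{2} = \left(-86 + \left(8 - 4\right)\right)^{2} = \left(-86 + 4\right)^{2} = \left(-82\right)^{2} = 6724$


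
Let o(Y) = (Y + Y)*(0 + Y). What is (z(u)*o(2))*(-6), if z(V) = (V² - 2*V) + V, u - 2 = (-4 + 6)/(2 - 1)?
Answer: -576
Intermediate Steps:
o(Y) = 2*Y² (o(Y) = (2*Y)*Y = 2*Y²)
u = 4 (u = 2 + (-4 + 6)/(2 - 1) = 2 + 2/1 = 2 + 2*1 = 2 + 2 = 4)
z(V) = V² - V
(z(u)*o(2))*(-6) = ((4*(-1 + 4))*(2*2²))*(-6) = ((4*3)*(2*4))*(-6) = (12*8)*(-6) = 96*(-6) = -576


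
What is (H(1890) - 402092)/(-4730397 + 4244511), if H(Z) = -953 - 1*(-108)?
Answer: 402937/485886 ≈ 0.82928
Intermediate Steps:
H(Z) = -845 (H(Z) = -953 + 108 = -845)
(H(1890) - 402092)/(-4730397 + 4244511) = (-845 - 402092)/(-4730397 + 4244511) = -402937/(-485886) = -402937*(-1/485886) = 402937/485886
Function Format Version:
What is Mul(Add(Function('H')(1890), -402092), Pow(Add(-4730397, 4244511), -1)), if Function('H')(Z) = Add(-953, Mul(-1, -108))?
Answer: Rational(402937, 485886) ≈ 0.82928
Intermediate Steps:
Function('H')(Z) = -845 (Function('H')(Z) = Add(-953, 108) = -845)
Mul(Add(Function('H')(1890), -402092), Pow(Add(-4730397, 4244511), -1)) = Mul(Add(-845, -402092), Pow(Add(-4730397, 4244511), -1)) = Mul(-402937, Pow(-485886, -1)) = Mul(-402937, Rational(-1, 485886)) = Rational(402937, 485886)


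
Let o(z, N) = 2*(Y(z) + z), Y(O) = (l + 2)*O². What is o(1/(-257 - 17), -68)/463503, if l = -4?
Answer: -46/2899829269 ≈ -1.5863e-8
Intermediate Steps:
Y(O) = -2*O² (Y(O) = (-4 + 2)*O² = -2*O²)
o(z, N) = -4*z² + 2*z (o(z, N) = 2*(-2*z² + z) = 2*(z - 2*z²) = -4*z² + 2*z)
o(1/(-257 - 17), -68)/463503 = (2*(1 - 2/(-257 - 17))/(-257 - 17))/463503 = (2*(1 - 2/(-274))/(-274))*(1/463503) = (2*(-1/274)*(1 - 2*(-1/274)))*(1/463503) = (2*(-1/274)*(1 + 1/137))*(1/463503) = (2*(-1/274)*(138/137))*(1/463503) = -138/18769*1/463503 = -46/2899829269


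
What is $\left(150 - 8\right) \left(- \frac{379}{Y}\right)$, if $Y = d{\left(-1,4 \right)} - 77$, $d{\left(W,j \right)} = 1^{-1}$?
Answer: $\frac{26909}{38} \approx 708.13$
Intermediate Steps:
$d{\left(W,j \right)} = 1$
$Y = -76$ ($Y = 1 - 77 = -76$)
$\left(150 - 8\right) \left(- \frac{379}{Y}\right) = \left(150 - 8\right) \left(- \frac{379}{-76}\right) = \left(150 - 8\right) \left(\left(-379\right) \left(- \frac{1}{76}\right)\right) = 142 \cdot \frac{379}{76} = \frac{26909}{38}$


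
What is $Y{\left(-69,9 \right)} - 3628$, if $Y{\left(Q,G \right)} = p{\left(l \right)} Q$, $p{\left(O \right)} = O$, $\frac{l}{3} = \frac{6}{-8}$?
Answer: $- \frac{13891}{4} \approx -3472.8$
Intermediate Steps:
$l = - \frac{9}{4}$ ($l = 3 \frac{6}{-8} = 3 \cdot 6 \left(- \frac{1}{8}\right) = 3 \left(- \frac{3}{4}\right) = - \frac{9}{4} \approx -2.25$)
$Y{\left(Q,G \right)} = - \frac{9 Q}{4}$
$Y{\left(-69,9 \right)} - 3628 = \left(- \frac{9}{4}\right) \left(-69\right) - 3628 = \frac{621}{4} - 3628 = - \frac{13891}{4}$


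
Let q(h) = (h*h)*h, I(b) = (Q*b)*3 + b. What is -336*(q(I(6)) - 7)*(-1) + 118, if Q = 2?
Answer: 24891334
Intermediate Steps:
I(b) = 7*b (I(b) = (2*b)*3 + b = 6*b + b = 7*b)
q(h) = h³ (q(h) = h²*h = h³)
-336*(q(I(6)) - 7)*(-1) + 118 = -336*((7*6)³ - 7)*(-1) + 118 = -336*(42³ - 7)*(-1) + 118 = -336*(74088 - 7)*(-1) + 118 = -24891216*(-1) + 118 = -336*(-74081) + 118 = 24891216 + 118 = 24891334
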